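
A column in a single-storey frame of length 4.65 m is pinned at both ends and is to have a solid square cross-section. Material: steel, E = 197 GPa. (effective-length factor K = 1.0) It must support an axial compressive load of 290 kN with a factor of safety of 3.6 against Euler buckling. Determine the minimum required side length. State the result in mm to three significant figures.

Required P_cr = n·P = 3.6 × 290 = 1044 kN
L_e = K·L = 1 × 4.65 = 4.650 m
Required I = P_cr·L_e²/(π²E) = 1.044×10^6 × 4.650² / (π² × 1.97×10^11) = 1.161×10^-5 m⁴
I_req = 1.161×10^7 mm⁴
Solid square: I = a⁴/12  ⇒  a = (12I)^(1/4) = (12×1.161×10^7)^(1/4) = 109 mm

a ≈ 109 mm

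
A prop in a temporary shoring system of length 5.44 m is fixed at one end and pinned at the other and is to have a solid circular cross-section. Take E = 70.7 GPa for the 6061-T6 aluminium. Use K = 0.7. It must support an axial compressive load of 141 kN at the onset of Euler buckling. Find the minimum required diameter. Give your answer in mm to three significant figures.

L_e = K·L = 0.7 × 5.44 = 3.808 m
Required I = P_cr·L_e²/(π²E) = 1.410×10^5 × 3.808² / (π² × 7.07×10^10) = 2.930×10^-6 m⁴
I_req = 2.930×10^6 mm⁴
Solid circle: I = πd⁴/64  ⇒  d = (64I/π)^(1/4) = (64×2.930×10^6/π)^(1/4) = 87.9 mm

d ≈ 87.9 mm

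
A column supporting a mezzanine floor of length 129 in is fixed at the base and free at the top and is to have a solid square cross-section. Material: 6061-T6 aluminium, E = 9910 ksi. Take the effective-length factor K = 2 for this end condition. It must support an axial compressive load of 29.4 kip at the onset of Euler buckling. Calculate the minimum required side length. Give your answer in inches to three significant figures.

a ≈ 3.94 in

L_e = K·L = 2 × 129 = 258.0 in
Required I = P_cr·L_e²/(π²E) = 2.940×10^4 × 258.0² / (π² × 9.91×10^6) = 20.01 in⁴
Solid square: I = a⁴/12  ⇒  a = (12I)^(1/4) = (12×20.01)^(1/4) = 3.94 in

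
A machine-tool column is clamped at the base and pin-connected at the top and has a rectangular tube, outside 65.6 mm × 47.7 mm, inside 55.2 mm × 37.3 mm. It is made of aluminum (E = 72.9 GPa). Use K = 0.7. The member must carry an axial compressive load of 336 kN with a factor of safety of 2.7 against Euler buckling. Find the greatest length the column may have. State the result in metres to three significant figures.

Weak-axis I_min = (h_o·b_o³ − h_i·b_i³)/12 with b_o = 47.7, b_i = 37.30 mm (shorter outer/inner sides).
I_min = (65.6×47.7³ − 55.20×37.30³)/12 = 3.546×10^5 mm⁴
I = 3.546×10^-7 m⁴
Required critical load P_cr = n·P = 2.7 × 336 = 907.2 kN = 9.072×10^5 N
From P_cr = π²EI/(K·L)²:  L = (1/K)·√(π²EI/P_cr) = (1/0.7)·√(π²×7.29×10^10×3.546×10^-7/9.072×10^5)
L = 0.758 m

L_max ≈ 0.758 m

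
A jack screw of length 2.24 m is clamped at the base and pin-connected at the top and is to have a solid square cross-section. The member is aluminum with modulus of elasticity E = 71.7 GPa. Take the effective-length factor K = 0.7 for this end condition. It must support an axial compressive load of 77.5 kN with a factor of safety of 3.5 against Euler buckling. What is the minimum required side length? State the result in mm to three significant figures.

a ≈ 58.0 mm

Required P_cr = n·P = 3.5 × 77.5 = 271.2 kN
L_e = K·L = 0.7 × 2.24 = 1.568 m
Required I = P_cr·L_e²/(π²E) = 2.712×10^5 × 1.568² / (π² × 7.17×10^10) = 9.424×10^-7 m⁴
I_req = 9.424×10^5 mm⁴
Solid square: I = a⁴/12  ⇒  a = (12I)^(1/4) = (12×9.424×10^5)^(1/4) = 58.0 mm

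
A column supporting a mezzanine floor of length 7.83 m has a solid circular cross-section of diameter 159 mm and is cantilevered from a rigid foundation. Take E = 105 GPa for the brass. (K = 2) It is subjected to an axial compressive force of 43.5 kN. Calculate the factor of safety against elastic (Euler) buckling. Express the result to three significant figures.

n ≈ 3.05

I = πd⁴/64 = π×159⁴/64 = 3.137×10^7 mm⁴
I = 3.137×10^7 mm⁴ = 3.137×10^-5 m⁴
Effective length L_e = K·L = 2 × 7.83 = 15.66 m
P_cr = π²EI / L_e² = π² × 105×10⁹ × 3.137×10^-5 / 15.66² = 1.326×10^5 N
Factor of safety n = P_cr / P = 132.58 / 43.5 = 3.05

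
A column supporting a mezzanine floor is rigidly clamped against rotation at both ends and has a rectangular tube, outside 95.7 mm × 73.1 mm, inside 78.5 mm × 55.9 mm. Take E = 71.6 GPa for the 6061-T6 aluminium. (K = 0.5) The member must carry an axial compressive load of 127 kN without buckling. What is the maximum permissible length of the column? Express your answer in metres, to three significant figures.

L_max ≈ 6.63 m

Weak-axis I_min = (h_o·b_o³ − h_i·b_i³)/12 with b_o = 73.1, b_i = 55.90 mm (shorter outer/inner sides).
I_min = (95.7×73.1³ − 78.50×55.90³)/12 = 1.972×10^6 mm⁴
I = 1.972×10^-6 m⁴
At the buckling limit P_cr = P = 1.270×10^5 N
From P_cr = π²EI/(K·L)²:  L = (1/K)·√(π²EI/P_cr) = (1/0.5)·√(π²×7.16×10^10×1.972×10^-6/1.270×10^5)
L = 6.63 m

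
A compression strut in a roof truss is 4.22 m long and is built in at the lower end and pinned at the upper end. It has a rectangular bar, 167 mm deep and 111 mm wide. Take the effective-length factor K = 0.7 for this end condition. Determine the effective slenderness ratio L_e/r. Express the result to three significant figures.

λ ≈ 92.2

Buckling occurs about the weak axis: I_min = h·b³/12 with b = 111 mm (the shorter side).
I_min = 167×111³/12 = 1.903×10^7 mm⁴
A = 1.854×10^4 mm²;  r_min = √(I/A) = √(1.903×10^7/1.854×10^4) = 32.04 mm
L_e = K·L = 0.7 × 4.22 m = 2.954 m = 2954.0 mm
λ = L_e / r_min = 2954.0 / 32.04 = 92.2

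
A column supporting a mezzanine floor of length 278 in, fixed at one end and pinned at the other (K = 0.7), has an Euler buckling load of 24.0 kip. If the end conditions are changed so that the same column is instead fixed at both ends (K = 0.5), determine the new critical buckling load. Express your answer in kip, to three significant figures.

P_cr ∝ 1/K², so P_cr,new = P_cr,old × (K_old/K_new)² = 24.0 × (0.7/0.5)²
= 24.0 × 1.960 = 47.0 kip

P_cr ≈ 47.0 kip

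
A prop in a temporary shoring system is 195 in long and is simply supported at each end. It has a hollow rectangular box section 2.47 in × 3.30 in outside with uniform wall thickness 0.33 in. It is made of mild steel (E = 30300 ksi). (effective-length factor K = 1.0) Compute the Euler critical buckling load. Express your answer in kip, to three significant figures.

P_cr ≈ 22.3 kip

Inner dimensions: h_i = 3.30 − 2×0.33 = 2.640 in, b_i = 2.47 − 2×0.33 = 1.810 in
Weak-axis I_min = (h_o·b_o³ − h_i·b_i³)/12 with b_o = 2.47, b_i = 1.810 in (shorter outer/inner sides).
I_min = (3.30×2.47³ − 2.640×1.810³)/12 = 2.839 in⁴
Effective length L_e = K·L = 1 × 195 = 195.0 in
P_cr = π²EI / L_e² = π² × 30300×10³ × 2.839 / 195.0² = 2.233×10^4 lb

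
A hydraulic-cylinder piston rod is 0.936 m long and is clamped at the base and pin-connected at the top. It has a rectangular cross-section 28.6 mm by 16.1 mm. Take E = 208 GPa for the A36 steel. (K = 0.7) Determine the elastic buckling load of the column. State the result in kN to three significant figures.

Buckling occurs about the weak axis: I_min = h·b³/12 with b = 16.1 mm (the shorter side).
I_min = 28.6×16.1³/12 = 9.946×10^3 mm⁴
I = 9.946×10^3 mm⁴ = 9.946×10^-9 m⁴
Effective length L_e = K·L = 0.7 × 0.936 = 0.6552 m
P_cr = π²EI / L_e² = π² × 208×10⁹ × 9.946×10^-9 / 0.6552² = 4.756×10^4 N

P_cr ≈ 47.6 kN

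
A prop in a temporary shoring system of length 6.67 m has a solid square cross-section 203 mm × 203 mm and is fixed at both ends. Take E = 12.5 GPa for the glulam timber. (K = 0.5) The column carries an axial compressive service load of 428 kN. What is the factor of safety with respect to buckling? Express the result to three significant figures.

n ≈ 3.67

I = a⁴/12 = 203⁴/12 = 1.415×10^8 mm⁴
I = 1.415×10^8 mm⁴ = 1.415×10^-4 m⁴
Effective length L_e = K·L = 0.5 × 6.67 = 3.335 m
P_cr = π²EI / L_e² = π² × 12.5×10⁹ × 1.415×10^-4 / 3.335² = 1.570×10^6 N
Factor of safety n = P_cr / P = 1569.7 / 428 = 3.67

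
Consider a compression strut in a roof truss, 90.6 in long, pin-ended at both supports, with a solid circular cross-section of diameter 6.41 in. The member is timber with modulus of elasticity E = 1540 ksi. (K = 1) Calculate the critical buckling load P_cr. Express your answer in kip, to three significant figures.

I = πd⁴/64 = π×6.41⁴/64 = 82.87 in⁴
Effective length L_e = K·L = 1 × 90.6 = 90.60 in
P_cr = π²EI / L_e² = π² × 1540×10³ × 82.87 / 90.60² = 1.534×10^5 lb

P_cr ≈ 153 kip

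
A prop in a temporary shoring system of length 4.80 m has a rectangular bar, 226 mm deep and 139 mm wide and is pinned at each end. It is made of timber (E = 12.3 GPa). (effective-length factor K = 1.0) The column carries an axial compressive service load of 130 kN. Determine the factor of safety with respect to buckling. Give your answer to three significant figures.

n ≈ 2.05

Buckling occurs about the weak axis: I_min = h·b³/12 with b = 139 mm (the shorter side).
I_min = 226×139³/12 = 5.058×10^7 mm⁴
I = 5.058×10^7 mm⁴ = 5.058×10^-5 m⁴
Effective length L_e = K·L = 1 × 4.80 = 4.800 m
P_cr = π²EI / L_e² = π² × 12.3×10⁹ × 5.058×10^-5 / 4.800² = 2.665×10^5 N
Factor of safety n = P_cr / P = 266.50 / 130 = 2.05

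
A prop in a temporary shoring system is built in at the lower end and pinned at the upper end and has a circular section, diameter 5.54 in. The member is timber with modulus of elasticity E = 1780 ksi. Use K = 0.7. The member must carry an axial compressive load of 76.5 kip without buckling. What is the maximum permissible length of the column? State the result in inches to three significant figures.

I = πd⁴/64 = π×5.54⁴/64 = 46.24 in⁴
At the buckling limit P_cr = P = 7.650×10^4 lb
From P_cr = π²EI/(K·L)²:  L = (1/K)·√(π²EI/P_cr) = (1/0.7)·√(π²×1.78×10^6×46.24/7.650×10^4)
L = 147 in

L_max ≈ 147 in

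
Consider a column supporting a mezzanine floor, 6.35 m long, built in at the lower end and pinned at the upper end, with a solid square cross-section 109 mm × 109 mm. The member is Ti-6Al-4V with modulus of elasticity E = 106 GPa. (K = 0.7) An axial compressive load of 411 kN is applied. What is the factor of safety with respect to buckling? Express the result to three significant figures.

I = a⁴/12 = 109⁴/12 = 1.176×10^7 mm⁴
I = 1.176×10^7 mm⁴ = 1.176×10^-5 m⁴
Effective length L_e = K·L = 0.7 × 6.35 = 4.445 m
P_cr = π²EI / L_e² = π² × 106×10⁹ × 1.176×10^-5 / 4.445² = 6.229×10^5 N
Factor of safety n = P_cr / P = 622.85 / 411 = 1.52

n ≈ 1.52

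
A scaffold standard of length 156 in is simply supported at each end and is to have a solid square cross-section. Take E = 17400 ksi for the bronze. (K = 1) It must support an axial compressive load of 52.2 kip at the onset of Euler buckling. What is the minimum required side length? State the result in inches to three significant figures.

L_e = K·L = 1 × 156 = 156.0 in
Required I = P_cr·L_e²/(π²E) = 5.220×10^4 × 156.0² / (π² × 1.74×10^7) = 7.397 in⁴
Solid square: I = a⁴/12  ⇒  a = (12I)^(1/4) = (12×7.397)^(1/4) = 3.07 in

a ≈ 3.07 in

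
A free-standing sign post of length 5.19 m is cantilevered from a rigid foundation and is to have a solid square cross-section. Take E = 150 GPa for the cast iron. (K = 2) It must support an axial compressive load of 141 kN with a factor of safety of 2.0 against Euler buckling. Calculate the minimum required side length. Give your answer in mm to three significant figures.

Required P_cr = n·P = 2.0 × 141 = 282.0 kN
L_e = K·L = 2 × 5.19 = 10.38 m
Required I = P_cr·L_e²/(π²E) = 2.820×10^5 × 10.38² / (π² × 1.50×10^11) = 2.052×10^-5 m⁴
I_req = 2.052×10^7 mm⁴
Solid square: I = a⁴/12  ⇒  a = (12I)^(1/4) = (12×2.052×10^7)^(1/4) = 125 mm

a ≈ 125 mm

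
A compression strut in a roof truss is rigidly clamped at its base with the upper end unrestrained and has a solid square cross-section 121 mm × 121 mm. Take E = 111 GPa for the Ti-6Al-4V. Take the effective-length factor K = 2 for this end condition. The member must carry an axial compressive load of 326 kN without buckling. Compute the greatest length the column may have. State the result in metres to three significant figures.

L_max ≈ 3.87 m

I = a⁴/12 = 121⁴/12 = 1.786×10^7 mm⁴
I = 1.786×10^-5 m⁴
At the buckling limit P_cr = P = 3.260×10^5 N
From P_cr = π²EI/(K·L)²:  L = (1/K)·√(π²EI/P_cr) = (1/2)·√(π²×1.11×10^11×1.786×10^-5/3.260×10^5)
L = 3.87 m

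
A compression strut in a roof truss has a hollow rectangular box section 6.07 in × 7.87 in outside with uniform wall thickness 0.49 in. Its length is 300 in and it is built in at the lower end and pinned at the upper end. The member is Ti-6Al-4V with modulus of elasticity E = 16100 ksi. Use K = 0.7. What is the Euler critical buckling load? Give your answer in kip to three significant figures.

P_cr ≈ 256 kip

Inner dimensions: h_i = 7.87 − 2×0.49 = 6.890 in, b_i = 6.07 − 2×0.49 = 5.090 in
Weak-axis I_min = (h_o·b_o³ − h_i·b_i³)/12 with b_o = 6.07, b_i = 5.090 in (shorter outer/inner sides).
I_min = (7.87×6.07³ − 6.890×5.090³)/12 = 70.96 in⁴
Effective length L_e = K·L = 0.7 × 300 = 210.0 in
P_cr = π²EI / L_e² = π² × 16100×10³ × 70.96 / 210.0² = 2.557×10^5 lb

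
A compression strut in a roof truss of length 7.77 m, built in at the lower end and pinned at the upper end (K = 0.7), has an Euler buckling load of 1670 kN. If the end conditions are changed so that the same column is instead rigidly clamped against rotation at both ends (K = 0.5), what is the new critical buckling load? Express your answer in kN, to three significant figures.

P_cr ≈ 3270 kN

P_cr ∝ 1/K², so P_cr,new = P_cr,old × (K_old/K_new)² = 1670 × (0.7/0.5)²
= 1670 × 1.960 = 3270 kN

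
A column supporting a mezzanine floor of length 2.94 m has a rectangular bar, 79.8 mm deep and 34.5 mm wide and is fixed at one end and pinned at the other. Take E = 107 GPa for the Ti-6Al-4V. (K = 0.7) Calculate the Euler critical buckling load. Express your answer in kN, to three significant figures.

P_cr ≈ 68.1 kN

Buckling occurs about the weak axis: I_min = h·b³/12 with b = 34.5 mm (the shorter side).
I_min = 79.8×34.5³/12 = 2.731×10^5 mm⁴
I = 2.731×10^5 mm⁴ = 2.731×10^-7 m⁴
Effective length L_e = K·L = 0.7 × 2.94 = 2.058 m
P_cr = π²EI / L_e² = π² × 107×10⁹ × 2.731×10^-7 / 2.058² = 6.809×10^4 N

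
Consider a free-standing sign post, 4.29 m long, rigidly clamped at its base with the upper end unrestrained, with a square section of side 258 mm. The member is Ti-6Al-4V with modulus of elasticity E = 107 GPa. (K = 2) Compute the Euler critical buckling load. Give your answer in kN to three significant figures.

P_cr ≈ 5300 kN

I = a⁴/12 = 258⁴/12 = 3.692×10^8 mm⁴
I = 3.692×10^8 mm⁴ = 3.692×10^-4 m⁴
Effective length L_e = K·L = 2 × 4.29 = 8.580 m
P_cr = π²EI / L_e² = π² × 107×10⁹ × 3.692×10^-4 / 8.580² = 5.297×10^6 N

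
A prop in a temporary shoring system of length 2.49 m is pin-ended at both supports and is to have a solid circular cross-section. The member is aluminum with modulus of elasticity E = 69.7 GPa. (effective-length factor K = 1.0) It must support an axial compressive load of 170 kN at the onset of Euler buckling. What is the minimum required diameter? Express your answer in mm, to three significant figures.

d ≈ 74.7 mm

L_e = K·L = 1 × 2.49 = 2.490 m
Required I = P_cr·L_e²/(π²E) = 1.700×10^5 × 2.490² / (π² × 6.97×10^10) = 1.532×10^-6 m⁴
I_req = 1.532×10^6 mm⁴
Solid circle: I = πd⁴/64  ⇒  d = (64I/π)^(1/4) = (64×1.532×10^6/π)^(1/4) = 74.7 mm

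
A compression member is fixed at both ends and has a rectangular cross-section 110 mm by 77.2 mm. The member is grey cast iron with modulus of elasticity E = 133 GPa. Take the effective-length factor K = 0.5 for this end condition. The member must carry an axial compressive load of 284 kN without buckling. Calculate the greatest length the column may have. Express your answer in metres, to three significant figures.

L_max ≈ 8.83 m

Buckling occurs about the weak axis: I_min = h·b³/12 with b = 77.2 mm (the shorter side).
I_min = 110×77.2³/12 = 4.218×10^6 mm⁴
I = 4.218×10^-6 m⁴
At the buckling limit P_cr = P = 2.840×10^5 N
From P_cr = π²EI/(K·L)²:  L = (1/K)·√(π²EI/P_cr) = (1/0.5)·√(π²×1.33×10^11×4.218×10^-6/2.840×10^5)
L = 8.83 m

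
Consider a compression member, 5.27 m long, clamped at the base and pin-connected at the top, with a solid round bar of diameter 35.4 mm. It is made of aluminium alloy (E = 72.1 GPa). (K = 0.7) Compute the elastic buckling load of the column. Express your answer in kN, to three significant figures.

P_cr ≈ 4.03 kN

I = πd⁴/64 = π×35.4⁴/64 = 7.709×10^4 mm⁴
I = 7.709×10^4 mm⁴ = 7.709×10^-8 m⁴
Effective length L_e = K·L = 0.7 × 5.27 = 3.689 m
P_cr = π²EI / L_e² = π² × 72.1×10⁹ × 7.709×10^-8 / 3.689² = 4.031×10^3 N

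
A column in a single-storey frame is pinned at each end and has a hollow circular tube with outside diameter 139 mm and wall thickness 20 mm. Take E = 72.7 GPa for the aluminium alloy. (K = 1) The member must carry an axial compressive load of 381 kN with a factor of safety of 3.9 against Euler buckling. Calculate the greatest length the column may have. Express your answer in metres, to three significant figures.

Inner diameter d_i = 139 − 2×20 = 99.00 mm
I = π(d_o⁴ − d_i⁴)/64 = π(139⁴ − 99.00⁴)/64 = 1.361×10^7 mm⁴
I = 1.361×10^-5 m⁴
Required critical load P_cr = n·P = 3.9 × 381 = 1486 kN = 1.486×10^6 N
From P_cr = π²EI/(K·L)²:  L = (1/K)·√(π²EI/P_cr) = (1/1)·√(π²×7.27×10^10×1.361×10^-5/1.486×10^6)
L = 2.56 m

L_max ≈ 2.56 m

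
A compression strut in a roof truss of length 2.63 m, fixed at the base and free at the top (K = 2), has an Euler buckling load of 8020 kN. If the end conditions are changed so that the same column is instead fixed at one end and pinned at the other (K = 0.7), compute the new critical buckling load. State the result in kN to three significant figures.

P_cr ≈ 65500 kN

P_cr ∝ 1/K², so P_cr,new = P_cr,old × (K_old/K_new)² = 8020 × (2/0.7)²
= 8020 × 8.163 = 65500 kN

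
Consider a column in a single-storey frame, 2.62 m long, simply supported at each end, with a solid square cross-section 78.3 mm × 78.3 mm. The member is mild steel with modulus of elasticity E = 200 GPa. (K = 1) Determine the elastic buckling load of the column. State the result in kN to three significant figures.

P_cr ≈ 901 kN

I = a⁴/12 = 78.3⁴/12 = 3.132×10^6 mm⁴
I = 3.132×10^6 mm⁴ = 3.132×10^-6 m⁴
Effective length L_e = K·L = 1 × 2.62 = 2.620 m
P_cr = π²EI / L_e² = π² × 200×10⁹ × 3.132×10^-6 / 2.620² = 9.007×10^5 N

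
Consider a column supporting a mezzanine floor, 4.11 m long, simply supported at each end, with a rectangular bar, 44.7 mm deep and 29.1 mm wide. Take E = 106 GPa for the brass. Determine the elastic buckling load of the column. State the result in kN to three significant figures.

P_cr ≈ 5.68 kN

Buckling occurs about the weak axis: I_min = h·b³/12 with b = 29.1 mm (the shorter side).
I_min = 44.7×29.1³/12 = 9.179×10^4 mm⁴
I = 9.179×10^4 mm⁴ = 9.179×10^-8 m⁴
Effective length L_e = K·L = 1 × 4.11 = 4.110 m
P_cr = π²EI / L_e² = π² × 106×10⁹ × 9.179×10^-8 / 4.110² = 5.685×10^3 N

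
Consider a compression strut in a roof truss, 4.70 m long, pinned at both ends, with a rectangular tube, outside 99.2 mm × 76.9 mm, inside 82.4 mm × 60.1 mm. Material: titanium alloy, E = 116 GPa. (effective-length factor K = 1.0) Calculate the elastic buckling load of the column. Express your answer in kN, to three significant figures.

P_cr ≈ 118 kN

Weak-axis I_min = (h_o·b_o³ − h_i·b_i³)/12 with b_o = 76.9, b_i = 60.10 mm (shorter outer/inner sides).
I_min = (99.2×76.9³ − 82.40×60.10³)/12 = 2.269×10^6 mm⁴
I = 2.269×10^6 mm⁴ = 2.269×10^-6 m⁴
Effective length L_e = K·L = 1 × 4.70 = 4.700 m
P_cr = π²EI / L_e² = π² × 116×10⁹ × 2.269×10^-6 / 4.700² = 1.176×10^5 N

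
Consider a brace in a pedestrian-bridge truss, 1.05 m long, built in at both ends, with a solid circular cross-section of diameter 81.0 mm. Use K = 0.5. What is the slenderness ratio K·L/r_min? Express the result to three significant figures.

λ ≈ 25.9

For a solid circle r = d/4 = 81.0/4 = 20.25 mm
L_e = K·L = 0.5 × 1.05 m = 0.5250 m = 525.00 mm
λ = L_e / r_min = 525.00 / 20.25 = 25.9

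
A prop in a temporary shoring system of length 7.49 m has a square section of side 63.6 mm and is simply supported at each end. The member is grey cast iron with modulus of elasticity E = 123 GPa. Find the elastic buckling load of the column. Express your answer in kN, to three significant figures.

P_cr ≈ 29.5 kN

I = a⁴/12 = 63.6⁴/12 = 1.363×10^6 mm⁴
I = 1.363×10^6 mm⁴ = 1.363×10^-6 m⁴
Effective length L_e = K·L = 1 × 7.49 = 7.490 m
P_cr = π²EI / L_e² = π² × 123×10⁹ × 1.363×10^-6 / 7.490² = 2.950×10^4 N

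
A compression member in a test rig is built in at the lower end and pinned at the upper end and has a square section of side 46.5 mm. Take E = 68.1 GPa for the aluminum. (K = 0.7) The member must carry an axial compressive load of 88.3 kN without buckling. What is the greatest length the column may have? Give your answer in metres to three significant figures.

I = a⁴/12 = 46.5⁴/12 = 3.896×10^5 mm⁴
I = 3.896×10^-7 m⁴
At the buckling limit P_cr = P = 8.830×10^4 N
From P_cr = π²EI/(K·L)²:  L = (1/K)·√(π²EI/P_cr) = (1/0.7)·√(π²×6.81×10^10×3.896×10^-7/8.830×10^4)
L = 2.46 m

L_max ≈ 2.46 m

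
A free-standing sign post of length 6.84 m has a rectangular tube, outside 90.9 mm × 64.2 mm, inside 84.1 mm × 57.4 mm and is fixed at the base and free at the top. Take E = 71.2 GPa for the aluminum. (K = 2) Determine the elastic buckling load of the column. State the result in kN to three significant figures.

Weak-axis I_min = (h_o·b_o³ − h_i·b_i³)/12 with b_o = 64.2, b_i = 57.40 mm (shorter outer/inner sides).
I_min = (90.9×64.2³ − 84.10×57.40³)/12 = 6.790×10^5 mm⁴
I = 6.790×10^5 mm⁴ = 6.790×10^-7 m⁴
Effective length L_e = K·L = 2 × 6.84 = 13.68 m
P_cr = π²EI / L_e² = π² × 71.2×10⁹ × 6.790×10^-7 / 13.68² = 2.550×10^3 N

P_cr ≈ 2.55 kN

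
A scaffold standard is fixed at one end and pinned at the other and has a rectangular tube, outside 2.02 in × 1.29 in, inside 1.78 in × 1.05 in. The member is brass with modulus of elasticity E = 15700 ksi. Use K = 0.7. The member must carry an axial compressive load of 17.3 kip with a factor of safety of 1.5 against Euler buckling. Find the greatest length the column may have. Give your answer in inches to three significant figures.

Weak-axis I_min = (h_o·b_o³ − h_i·b_i³)/12 with b_o = 1.29, b_i = 1.050 in (shorter outer/inner sides).
I_min = (2.02×1.29³ − 1.780×1.050³)/12 = 0.1896 in⁴
Required critical load P_cr = n·P = 1.5 × 17.3 = 25.95 kip = 2.595×10^4 lb
From P_cr = π²EI/(K·L)²:  L = (1/K)·√(π²EI/P_cr) = (1/0.7)·√(π²×1.57×10^7×0.1896/2.595×10^4)
L = 48.1 in

L_max ≈ 48.1 in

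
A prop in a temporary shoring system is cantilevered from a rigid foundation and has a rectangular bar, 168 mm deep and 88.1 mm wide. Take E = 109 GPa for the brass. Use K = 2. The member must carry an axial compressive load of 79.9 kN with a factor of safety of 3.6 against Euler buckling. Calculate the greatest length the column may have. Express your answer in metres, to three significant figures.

Buckling occurs about the weak axis: I_min = h·b³/12 with b = 88.1 mm (the shorter side).
I_min = 168×88.1³/12 = 9.573×10^6 mm⁴
I = 9.573×10^-6 m⁴
Required critical load P_cr = n·P = 3.6 × 79.9 = 287.6 kN = 2.876×10^5 N
From P_cr = π²EI/(K·L)²:  L = (1/K)·√(π²EI/P_cr) = (1/2)·√(π²×1.09×10^11×9.573×10^-6/2.876×10^5)
L = 2.99 m

L_max ≈ 2.99 m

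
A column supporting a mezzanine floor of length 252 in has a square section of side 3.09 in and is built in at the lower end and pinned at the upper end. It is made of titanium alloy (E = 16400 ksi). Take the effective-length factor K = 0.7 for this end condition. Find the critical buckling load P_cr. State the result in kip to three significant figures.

I = a⁴/12 = 3.09⁴/12 = 7.597 in⁴
Effective length L_e = K·L = 0.7 × 252 = 176.4 in
P_cr = π²EI / L_e² = π² × 16400×10³ × 7.597 / 176.4² = 3.952×10^4 lb

P_cr ≈ 39.5 kip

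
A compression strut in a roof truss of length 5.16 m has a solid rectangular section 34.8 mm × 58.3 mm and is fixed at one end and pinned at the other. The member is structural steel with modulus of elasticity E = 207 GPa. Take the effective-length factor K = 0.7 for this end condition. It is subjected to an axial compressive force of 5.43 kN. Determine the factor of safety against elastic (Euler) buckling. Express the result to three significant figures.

Buckling occurs about the weak axis: I_min = h·b³/12 with b = 34.8 mm (the shorter side).
I_min = 58.3×34.8³/12 = 2.048×10^5 mm⁴
I = 2.048×10^5 mm⁴ = 2.048×10^-7 m⁴
Effective length L_e = K·L = 0.7 × 5.16 = 3.612 m
P_cr = π²EI / L_e² = π² × 207×10⁹ × 2.048×10^-7 / 3.612² = 3.206×10^4 N
Factor of safety n = P_cr / P = 32.063 / 5.43 = 5.90

n ≈ 5.90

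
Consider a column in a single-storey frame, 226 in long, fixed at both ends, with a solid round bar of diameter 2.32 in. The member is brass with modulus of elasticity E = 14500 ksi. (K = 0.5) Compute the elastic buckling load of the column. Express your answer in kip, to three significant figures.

P_cr ≈ 15.9 kip

I = πd⁴/64 = π×2.32⁴/64 = 1.422 in⁴
Effective length L_e = K·L = 0.5 × 226 = 113.0 in
P_cr = π²EI / L_e² = π² × 14500×10³ × 1.422 / 113.0² = 1.594×10^4 lb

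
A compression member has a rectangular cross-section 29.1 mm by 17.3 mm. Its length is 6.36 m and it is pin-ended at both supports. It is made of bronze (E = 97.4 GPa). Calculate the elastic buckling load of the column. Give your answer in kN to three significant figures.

P_cr ≈ 0.298 kN

Buckling occurs about the weak axis: I_min = h·b³/12 with b = 17.3 mm (the shorter side).
I_min = 29.1×17.3³/12 = 1.256×10^4 mm⁴
I = 1.256×10^4 mm⁴ = 1.256×10^-8 m⁴
Effective length L_e = K·L = 1 × 6.36 = 6.360 m
P_cr = π²EI / L_e² = π² × 97.4×10⁹ × 1.256×10^-8 / 6.360² = 298.4 N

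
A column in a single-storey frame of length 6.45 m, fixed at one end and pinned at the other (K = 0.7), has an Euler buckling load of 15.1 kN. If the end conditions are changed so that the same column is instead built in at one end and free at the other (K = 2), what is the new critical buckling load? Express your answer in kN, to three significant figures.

P_cr ≈ 1.85 kN

P_cr ∝ 1/K², so P_cr,new = P_cr,old × (K_old/K_new)² = 15.1 × (0.7/2)²
= 15.1 × 0.1225 = 1.85 kN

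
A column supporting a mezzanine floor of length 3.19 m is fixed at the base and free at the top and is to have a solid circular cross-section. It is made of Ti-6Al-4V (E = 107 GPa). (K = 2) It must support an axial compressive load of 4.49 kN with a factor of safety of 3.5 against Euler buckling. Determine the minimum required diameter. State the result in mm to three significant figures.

Required P_cr = n·P = 3.5 × 4.49 = 15.72 kN
L_e = K·L = 2 × 3.19 = 6.380 m
Required I = P_cr·L_e²/(π²E) = 1.571×10^4 × 6.380² / (π² × 1.07×10^11) = 6.057×10^-7 m⁴
I_req = 6.057×10^5 mm⁴
Solid circle: I = πd⁴/64  ⇒  d = (64I/π)^(1/4) = (64×6.057×10^5/π)^(1/4) = 59.3 mm

d ≈ 59.3 mm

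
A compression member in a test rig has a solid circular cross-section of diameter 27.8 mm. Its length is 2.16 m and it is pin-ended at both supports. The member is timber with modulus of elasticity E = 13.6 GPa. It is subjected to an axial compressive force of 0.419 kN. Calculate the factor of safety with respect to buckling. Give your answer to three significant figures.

n ≈ 2.01

I = πd⁴/64 = π×27.8⁴/64 = 2.932×10^4 mm⁴
I = 2.932×10^4 mm⁴ = 2.932×10^-8 m⁴
Effective length L_e = K·L = 1 × 2.16 = 2.160 m
P_cr = π²EI / L_e² = π² × 13.6×10⁹ × 2.932×10^-8 / 2.160² = 843.5 N
Factor of safety n = P_cr / P = 0.84349 / 0.419 = 2.01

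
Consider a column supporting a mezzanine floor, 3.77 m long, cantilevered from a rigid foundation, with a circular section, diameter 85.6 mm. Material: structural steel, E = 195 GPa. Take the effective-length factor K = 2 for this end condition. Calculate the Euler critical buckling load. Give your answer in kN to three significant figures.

I = πd⁴/64 = π×85.6⁴/64 = 2.636×10^6 mm⁴
I = 2.636×10^6 mm⁴ = 2.636×10^-6 m⁴
Effective length L_e = K·L = 2 × 3.77 = 7.540 m
P_cr = π²EI / L_e² = π² × 195×10⁹ × 2.636×10^-6 / 7.540² = 8.922×10^4 N

P_cr ≈ 89.2 kN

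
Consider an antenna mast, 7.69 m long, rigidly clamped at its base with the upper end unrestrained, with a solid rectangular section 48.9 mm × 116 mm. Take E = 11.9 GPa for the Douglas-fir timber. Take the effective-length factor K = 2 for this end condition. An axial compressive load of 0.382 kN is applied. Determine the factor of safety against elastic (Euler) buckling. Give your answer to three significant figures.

Buckling occurs about the weak axis: I_min = h·b³/12 with b = 48.9 mm (the shorter side).
I_min = 116×48.9³/12 = 1.130×10^6 mm⁴
I = 1.130×10^6 mm⁴ = 1.130×10^-6 m⁴
Effective length L_e = K·L = 2 × 7.69 = 15.38 m
P_cr = π²EI / L_e² = π² × 11.9×10⁹ × 1.130×10^-6 / 15.38² = 561.2 N
Factor of safety n = P_cr / P = 0.56123 / 0.382 = 1.47

n ≈ 1.47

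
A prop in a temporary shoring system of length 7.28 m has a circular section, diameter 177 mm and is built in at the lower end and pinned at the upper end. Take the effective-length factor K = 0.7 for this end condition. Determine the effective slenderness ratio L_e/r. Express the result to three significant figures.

λ ≈ 115

For a solid circle r = d/4 = 177/4 = 44.25 mm
L_e = K·L = 0.7 × 7.28 m = 5.096 m = 5096.0 mm
λ = L_e / r_min = 5096.0 / 44.25 = 115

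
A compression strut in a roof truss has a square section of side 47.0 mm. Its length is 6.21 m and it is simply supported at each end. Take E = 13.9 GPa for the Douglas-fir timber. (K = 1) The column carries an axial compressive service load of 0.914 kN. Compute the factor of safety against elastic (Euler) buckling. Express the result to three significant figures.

n ≈ 1.58

I = a⁴/12 = 47.0⁴/12 = 4.066×10^5 mm⁴
I = 4.066×10^5 mm⁴ = 4.066×10^-7 m⁴
Effective length L_e = K·L = 1 × 6.21 = 6.210 m
P_cr = π²EI / L_e² = π² × 13.9×10⁹ × 4.066×10^-7 / 6.210² = 1.447×10^3 N
Factor of safety n = P_cr / P = 1.4466 / 0.914 = 1.58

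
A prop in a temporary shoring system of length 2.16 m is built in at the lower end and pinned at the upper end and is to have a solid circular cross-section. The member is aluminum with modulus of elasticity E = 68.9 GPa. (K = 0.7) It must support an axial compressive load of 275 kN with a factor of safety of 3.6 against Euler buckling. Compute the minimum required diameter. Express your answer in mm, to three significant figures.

d ≈ 90.7 mm

Required P_cr = n·P = 3.6 × 275 = 990.0 kN
L_e = K·L = 0.7 × 2.16 = 1.512 m
Required I = P_cr·L_e²/(π²E) = 9.900×10^5 × 1.512² / (π² × 6.89×10^10) = 3.328×10^-6 m⁴
I_req = 3.328×10^6 mm⁴
Solid circle: I = πd⁴/64  ⇒  d = (64I/π)^(1/4) = (64×3.328×10^6/π)^(1/4) = 90.7 mm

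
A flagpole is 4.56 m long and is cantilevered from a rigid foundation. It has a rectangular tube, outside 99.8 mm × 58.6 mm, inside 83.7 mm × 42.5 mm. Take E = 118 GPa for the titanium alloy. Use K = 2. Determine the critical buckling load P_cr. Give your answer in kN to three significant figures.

P_cr ≈ 15.9 kN

Weak-axis I_min = (h_o·b_o³ − h_i·b_i³)/12 with b_o = 58.6, b_i = 42.50 mm (shorter outer/inner sides).
I_min = (99.8×58.6³ − 83.70×42.50³)/12 = 1.138×10^6 mm⁴
I = 1.138×10^6 mm⁴ = 1.138×10^-6 m⁴
Effective length L_e = K·L = 2 × 4.56 = 9.120 m
P_cr = π²EI / L_e² = π² × 118×10⁹ × 1.138×10^-6 / 9.120² = 1.594×10^4 N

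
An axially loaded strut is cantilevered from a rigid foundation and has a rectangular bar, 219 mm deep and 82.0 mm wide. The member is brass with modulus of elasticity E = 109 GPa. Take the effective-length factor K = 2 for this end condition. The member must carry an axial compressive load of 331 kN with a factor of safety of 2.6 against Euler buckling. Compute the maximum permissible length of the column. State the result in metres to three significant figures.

Buckling occurs about the weak axis: I_min = h·b³/12 with b = 82.0 mm (the shorter side).
I_min = 219×82.0³/12 = 1.006×10^7 mm⁴
I = 1.006×10^-5 m⁴
Required critical load P_cr = n·P = 2.6 × 331 = 860.6 kN = 8.606×10^5 N
From P_cr = π²EI/(K·L)²:  L = (1/K)·√(π²EI/P_cr) = (1/2)·√(π²×1.09×10^11×1.006×10^-5/8.606×10^5)
L = 1.77 m

L_max ≈ 1.77 m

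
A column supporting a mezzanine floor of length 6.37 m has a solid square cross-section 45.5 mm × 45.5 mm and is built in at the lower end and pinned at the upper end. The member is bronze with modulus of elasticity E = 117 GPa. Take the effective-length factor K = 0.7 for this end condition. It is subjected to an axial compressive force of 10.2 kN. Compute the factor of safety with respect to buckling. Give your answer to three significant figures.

n ≈ 2.03

I = a⁴/12 = 45.5⁴/12 = 3.572×10^5 mm⁴
I = 3.572×10^5 mm⁴ = 3.572×10^-7 m⁴
Effective length L_e = K·L = 0.7 × 6.37 = 4.459 m
P_cr = π²EI / L_e² = π² × 117×10⁹ × 3.572×10^-7 / 4.459² = 2.074×10^4 N
Factor of safety n = P_cr / P = 20.743 / 10.2 = 2.03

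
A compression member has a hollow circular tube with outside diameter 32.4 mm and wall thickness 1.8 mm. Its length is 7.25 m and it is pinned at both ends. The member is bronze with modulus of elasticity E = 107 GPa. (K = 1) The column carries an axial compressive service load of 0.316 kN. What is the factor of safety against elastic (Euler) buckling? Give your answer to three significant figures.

n ≈ 1.29

Inner diameter d_i = 32.4 − 2×1.8 = 28.80 mm
I = π(d_o⁴ − d_i⁴)/64 = π(32.4⁴ − 28.80⁴)/64 = 2.032×10^4 mm⁴
I = 2.032×10^4 mm⁴ = 2.032×10^-8 m⁴
Effective length L_e = K·L = 1 × 7.25 = 7.250 m
P_cr = π²EI / L_e² = π² × 107×10⁹ × 2.032×10^-8 / 7.250² = 408.3 N
Factor of safety n = P_cr / P = 0.40832 / 0.316 = 1.29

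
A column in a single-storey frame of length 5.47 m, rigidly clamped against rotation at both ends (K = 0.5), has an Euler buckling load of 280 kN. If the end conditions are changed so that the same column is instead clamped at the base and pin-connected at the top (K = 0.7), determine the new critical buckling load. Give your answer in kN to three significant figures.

P_cr ≈ 143 kN

P_cr ∝ 1/K², so P_cr,new = P_cr,old × (K_old/K_new)² = 280 × (0.5/0.7)²
= 280 × 0.5102 = 143 kN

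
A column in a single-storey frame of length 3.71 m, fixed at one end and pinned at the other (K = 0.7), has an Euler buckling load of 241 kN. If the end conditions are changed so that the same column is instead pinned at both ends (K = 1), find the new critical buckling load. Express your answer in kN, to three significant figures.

P_cr ≈ 118 kN

P_cr ∝ 1/K², so P_cr,new = P_cr,old × (K_old/K_new)² = 241 × (0.7/1)²
= 241 × 0.4900 = 118 kN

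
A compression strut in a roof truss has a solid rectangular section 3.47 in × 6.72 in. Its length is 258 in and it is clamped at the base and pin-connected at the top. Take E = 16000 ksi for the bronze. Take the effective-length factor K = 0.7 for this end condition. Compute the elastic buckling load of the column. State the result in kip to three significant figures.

P_cr ≈ 113 kip

Buckling occurs about the weak axis: I_min = h·b³/12 with b = 3.47 in (the shorter side).
I_min = 6.72×3.47³/12 = 23.40 in⁴
Effective length L_e = K·L = 0.7 × 258 = 180.6 in
P_cr = π²EI / L_e² = π² × 16000×10³ × 23.40 / 180.6² = 1.133×10^5 lb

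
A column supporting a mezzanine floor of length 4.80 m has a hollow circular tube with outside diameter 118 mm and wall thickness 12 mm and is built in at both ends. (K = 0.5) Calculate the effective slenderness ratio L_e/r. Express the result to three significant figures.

Inner diameter d_i = 118 − 2×12 = 94.00 mm
I = π(d_o⁴ − d_i⁴)/64 = π(118⁴ − 94.00⁴)/64 = 5.684×10^6 mm⁴
A = 3.996×10^3 mm²;  r_min = √(I/A) = √(5.684×10^6/3.996×10^3) = 37.72 mm
L_e = K·L = 0.5 × 4.80 m = 2.400 m = 2400.0 mm
λ = L_e / r_min = 2400.0 / 37.72 = 63.6

λ ≈ 63.6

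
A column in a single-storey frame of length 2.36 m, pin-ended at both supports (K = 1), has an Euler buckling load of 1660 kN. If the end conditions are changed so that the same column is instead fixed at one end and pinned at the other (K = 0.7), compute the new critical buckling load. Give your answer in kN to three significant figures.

P_cr ∝ 1/K², so P_cr,new = P_cr,old × (K_old/K_new)² = 1660 × (1/0.7)²
= 1660 × 2.041 = 3390 kN

P_cr ≈ 3390 kN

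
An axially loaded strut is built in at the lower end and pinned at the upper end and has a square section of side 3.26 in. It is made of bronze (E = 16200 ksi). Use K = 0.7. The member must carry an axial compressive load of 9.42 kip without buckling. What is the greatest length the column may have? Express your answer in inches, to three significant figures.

I = a⁴/12 = 3.26⁴/12 = 9.412 in⁴
At the buckling limit P_cr = P = 9.420×10^3 lb
From P_cr = π²EI/(K·L)²:  L = (1/K)·√(π²EI/P_cr) = (1/0.7)·√(π²×1.62×10^7×9.412/9.420×10^3)
L = 571 in

L_max ≈ 571 in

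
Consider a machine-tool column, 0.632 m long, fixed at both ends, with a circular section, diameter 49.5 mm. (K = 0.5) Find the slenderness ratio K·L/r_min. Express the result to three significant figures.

λ ≈ 25.5

I = πd⁴/64 = π×49.5⁴/64 = 2.947×10^5 mm⁴
A = 1.924×10^3 mm²;  r_min = √(I/A) = √(2.947×10^5/1.924×10^3) = 12.38 mm
L_e = K·L = 0.5 × 0.632 m = 0.3160 m = 316.00 mm
λ = L_e / r_min = 316.00 / 12.38 = 25.5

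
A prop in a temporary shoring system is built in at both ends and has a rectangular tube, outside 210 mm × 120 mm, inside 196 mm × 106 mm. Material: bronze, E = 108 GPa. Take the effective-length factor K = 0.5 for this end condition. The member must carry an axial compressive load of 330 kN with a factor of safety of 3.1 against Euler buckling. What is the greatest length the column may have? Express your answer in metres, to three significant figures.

L_max ≈ 6.71 m

Weak-axis I_min = (h_o·b_o³ − h_i·b_i³)/12 with b_o = 120, b_i = 106.0 mm (shorter outer/inner sides).
I_min = (210×120³ − 196.0×106.0³)/12 = 1.079×10^7 mm⁴
I = 1.079×10^-5 m⁴
Required critical load P_cr = n·P = 3.1 × 330 = 1023 kN = 1.023×10^6 N
From P_cr = π²EI/(K·L)²:  L = (1/K)·√(π²EI/P_cr) = (1/0.5)·√(π²×1.08×10^11×1.079×10^-5/1.023×10^6)
L = 6.71 m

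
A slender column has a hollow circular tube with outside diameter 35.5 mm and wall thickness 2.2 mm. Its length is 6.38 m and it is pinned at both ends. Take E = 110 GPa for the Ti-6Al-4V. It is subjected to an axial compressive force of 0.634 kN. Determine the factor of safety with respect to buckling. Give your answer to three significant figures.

Inner diameter d_i = 35.5 − 2×2.2 = 31.10 mm
I = π(d_o⁴ − d_i⁴)/64 = π(35.5⁴ − 31.10⁴)/64 = 3.204×10^4 mm⁴
I = 3.204×10^4 mm⁴ = 3.204×10^-8 m⁴
Effective length L_e = K·L = 1 × 6.38 = 6.380 m
P_cr = π²EI / L_e² = π² × 110×10⁹ × 3.204×10^-8 / 6.380² = 854.6 N
Factor of safety n = P_cr / P = 0.85459 / 0.634 = 1.35

n ≈ 1.35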